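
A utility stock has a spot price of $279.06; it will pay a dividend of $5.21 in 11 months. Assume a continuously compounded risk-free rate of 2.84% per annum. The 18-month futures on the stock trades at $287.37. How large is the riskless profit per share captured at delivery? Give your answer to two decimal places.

PV(dividends) I = 5.21·e^(−0.0284·11/12) = 5.0761
Fair futures F* = (S − I)·e^(rT) = (279.06 − 5.0761)·e^0.042600 = 273.9839 × 1.043520 = 285.9077
Market $287.37 > fair 285.9077: forward overpriced → cash-and-carry (borrow at r, buy the stock and collect the dividends, short the forward).
Profit at T = |F_mkt − F*| = |287.37 − 285.9077| = $1.46 per share

$1.46 per share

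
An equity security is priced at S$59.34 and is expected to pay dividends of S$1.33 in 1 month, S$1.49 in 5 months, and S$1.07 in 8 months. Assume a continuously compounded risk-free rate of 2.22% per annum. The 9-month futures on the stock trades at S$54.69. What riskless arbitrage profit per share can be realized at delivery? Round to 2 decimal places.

PV(dividends) I = 1.33·e^(−0.0222·1/12) + 1.49·e^(−0.0222·5/12) + 1.07·e^(−0.0222·8/12) = 3.8581
Fair futures F* = (S − I)·e^(rT) = (59.34 − 3.8581)·e^0.016650 = 55.4819 × 1.016789 = 56.4134
Market S$54.69 < fair 56.4134: forward underpriced → reverse cash-and-carry (short the stock, invest proceeds at r, pay the dividends, go long the forward).
Profit at T = |F_mkt − F*| = |54.69 − 56.4134| = S$1.72 per share

S$1.72 per share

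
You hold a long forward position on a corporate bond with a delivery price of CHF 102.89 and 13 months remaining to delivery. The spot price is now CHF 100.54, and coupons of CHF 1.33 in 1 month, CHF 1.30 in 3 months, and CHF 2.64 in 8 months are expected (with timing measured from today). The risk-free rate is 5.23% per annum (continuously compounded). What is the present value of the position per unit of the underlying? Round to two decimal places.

PV(remaining coupons) I = 1.33·e^(−0.0523·1/12) + 1.30·e^(−0.0523·3/12) + 2.64·e^(−0.0523·8/12) = 5.1569
Current forward F = (S − I)·e^(rT) = (100.54 − 5.1569)·e^(0.0523·13/12) = 95.3831 × 1.058294 = 100.9434
Value (long) = (F − K)·e^(−rT) = (100.9434 − 102.89) × 0.944917 = -1.8394
Value = -CHF 1.84

-CHF 1.84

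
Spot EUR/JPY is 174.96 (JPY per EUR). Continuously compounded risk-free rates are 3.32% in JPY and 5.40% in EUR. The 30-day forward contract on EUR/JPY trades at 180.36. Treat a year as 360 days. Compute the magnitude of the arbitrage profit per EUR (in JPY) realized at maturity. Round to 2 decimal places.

5.70 per EUR (in JPY)

Fair forward: F* = S·e^(carry·T), with carry = (r_JPY − r_EUR) = 0.0332 − 0.0540 = -0.0208
F* = 174.96 · e^(-0.0208 × 30/360) = 174.96 · e^-0.001733 = 174.96 × 0.998269 = 174.6571
Market 180.36 > fair 174.6571: forward overpriced → cash-and-carry (buy spot, short the forward).
At maturity, profit = |F_mkt − F*| = |180.36 − 174.6571| = 5.70 per EUR (in JPY)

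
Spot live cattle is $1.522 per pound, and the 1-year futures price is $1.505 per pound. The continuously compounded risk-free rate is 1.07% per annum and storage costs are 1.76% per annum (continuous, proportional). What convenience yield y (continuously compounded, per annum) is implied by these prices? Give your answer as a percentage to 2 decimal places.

3.95%

F = S·e^((r+u−y)T) ⇒ (r+u−y) = ln(F/S)/T
ln(1.505/1.522) = -0.011232; /T ⇒ -0.011232
y = r + u − ln(F/S)/T = 0.0107 + 0.0176 + 0.011232 = 0.039532
y = 3.95%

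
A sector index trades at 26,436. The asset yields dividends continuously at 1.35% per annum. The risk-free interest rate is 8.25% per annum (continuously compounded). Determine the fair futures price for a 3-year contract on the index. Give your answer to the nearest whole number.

F = S·e^((r − q)T) = 26436 · e^((0.0825 − 0.0135) × 3)
= 26436 · e^0.207000 = 26436 × 1.229983
F = 32,516

32,516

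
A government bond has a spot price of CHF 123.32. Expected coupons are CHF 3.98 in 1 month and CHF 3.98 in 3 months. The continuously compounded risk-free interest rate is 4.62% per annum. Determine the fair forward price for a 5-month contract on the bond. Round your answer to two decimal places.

PV(coupons) I = 3.98·e^(−0.0462·1/12) + 3.98·e^(−0.0462·3/12)
I = 3.9647 + 3.9343 = 7.8990
F = (S − I)·e^(rT) = (123.32 − 7.8990) · e^(0.0462·5/12)
= 115.4210 · e^0.019250 = 115.4210 × 1.019436 = CHF 117.66

CHF 117.66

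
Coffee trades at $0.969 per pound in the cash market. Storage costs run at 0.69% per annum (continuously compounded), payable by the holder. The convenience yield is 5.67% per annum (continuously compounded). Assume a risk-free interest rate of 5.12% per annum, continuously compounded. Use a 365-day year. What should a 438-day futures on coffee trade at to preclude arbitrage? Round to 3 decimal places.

$0.971 per pound

Net carry = r + u − y = 0.0512 + 0.0069 − 0.0567 = 0.0014
F = S·e^((r+u−y)T) = 0.969 · e^(0.0014 × 438/365) = 0.969 · e^0.001680
= 0.969 × 1.001681 = $0.971 per pound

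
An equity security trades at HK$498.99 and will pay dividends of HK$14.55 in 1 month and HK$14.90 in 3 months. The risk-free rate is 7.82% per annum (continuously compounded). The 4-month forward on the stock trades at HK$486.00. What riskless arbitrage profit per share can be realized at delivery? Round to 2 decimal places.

PV(dividends) I = 14.55·e^(−0.0782·1/12) + 14.90·e^(−0.0782·3/12) = 29.0670
Fair forward F* = (S − I)·e^(rT) = (498.99 − 29.0670)·e^0.026067 = 469.9230 × 1.026410 = 482.3337
Market HK$486.00 > fair 482.3337: forward overpriced → cash-and-carry (borrow at r, buy the stock and collect the dividends, short the forward).
Profit at T = |F_mkt − F*| = |486.00 − 482.3337| = HK$3.67 per share

HK$3.67 per share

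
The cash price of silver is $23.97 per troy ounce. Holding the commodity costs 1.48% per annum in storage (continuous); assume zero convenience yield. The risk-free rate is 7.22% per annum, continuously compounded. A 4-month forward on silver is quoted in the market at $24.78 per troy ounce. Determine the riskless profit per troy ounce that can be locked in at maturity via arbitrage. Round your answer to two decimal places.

Fair forward: F* = S·e^(carry·T), with carry = (r + u) = 0.0722 + 0.0148 = 0.0870
F* = 23.97 · e^(0.0870 × 4/12) = 23.97 · e^0.029000 = 23.97 × 1.029425 = $24.6753
Market $24.78 > fair $24.6753: forward overpriced → cash-and-carry (buy spot, short the forward).
At maturity, profit = |F_mkt − F*| = |24.78 − 24.6753| = $0.10 per troy ounce

$0.10 per troy ounce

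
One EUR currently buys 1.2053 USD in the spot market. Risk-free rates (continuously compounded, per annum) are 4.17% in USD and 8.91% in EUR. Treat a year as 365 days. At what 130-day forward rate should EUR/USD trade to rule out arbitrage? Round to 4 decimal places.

1.1851

F = S·e^((r_USD − r_EUR)T) = 1.2053 · e^((0.0417 − 0.0891) × 130/365)
= 1.2053 · e^-0.016882 = 1.2053 × 0.983260
F = 1.1851 USD per EUR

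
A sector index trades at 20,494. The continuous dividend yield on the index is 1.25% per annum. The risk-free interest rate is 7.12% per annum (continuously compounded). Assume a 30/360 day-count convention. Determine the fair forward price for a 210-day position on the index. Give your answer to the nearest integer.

21,208

F = S·e^((r − q)T) = 20494 · e^((0.0712 − 0.0125) × 210/360)
= 20494 · e^0.034242 = 20494 × 1.034835
F = 21,208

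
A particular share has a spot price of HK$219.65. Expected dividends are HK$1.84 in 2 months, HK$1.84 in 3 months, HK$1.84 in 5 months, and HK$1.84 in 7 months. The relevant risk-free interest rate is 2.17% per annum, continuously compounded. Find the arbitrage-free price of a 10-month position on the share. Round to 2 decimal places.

HK$216.22

PV(dividends) I = 1.84·e^(−0.0217·2/12) + 1.84·e^(−0.0217·3/12) + 1.84·e^(−0.0217·5/12) + 1.84·e^(−0.0217·7/12)
I = 1.8334 + 1.8300 + 1.8234 + 1.8169 = 7.3037
F = (S − I)·e^(rT) = (219.65 − 7.3037) · e^(0.0217·10/12)
= 212.3463 · e^0.018083 = 212.3463 × 1.018247 = HK$216.22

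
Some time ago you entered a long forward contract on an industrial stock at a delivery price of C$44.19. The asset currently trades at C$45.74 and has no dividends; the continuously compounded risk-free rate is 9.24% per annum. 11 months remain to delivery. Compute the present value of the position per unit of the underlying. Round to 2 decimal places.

Current fair forward for the remaining 11 months: F = S·e^(r·T), r = 0.0924
F = 45.74 · e^(0.0924 × 11/12) = 45.74 × 1.088391 = 49.7830
Value of long forward = (F − K)·e^(−rT) = (49.7830 − 44.19) · e^(−0.0924·11/12)
= 5.5930 × 0.918788 = 5.14

C$5.14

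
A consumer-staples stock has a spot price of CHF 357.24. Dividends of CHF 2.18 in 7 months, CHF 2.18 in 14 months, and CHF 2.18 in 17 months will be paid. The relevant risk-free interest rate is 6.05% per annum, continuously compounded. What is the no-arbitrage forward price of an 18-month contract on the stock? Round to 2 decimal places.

CHF 384.46

PV(dividends) I = 2.18·e^(−0.0605·7/12) + 2.18·e^(−0.0605·14/12) + 2.18·e^(−0.0605·17/12)
I = 2.1044 + 2.0314 + 2.0009 = 6.1367
F = (S − I)·e^(rT) = (357.24 − 6.1367) · e^(0.0605·18/12)
= 351.1033 · e^0.090750 = 351.1033 × 1.094995 = CHF 384.46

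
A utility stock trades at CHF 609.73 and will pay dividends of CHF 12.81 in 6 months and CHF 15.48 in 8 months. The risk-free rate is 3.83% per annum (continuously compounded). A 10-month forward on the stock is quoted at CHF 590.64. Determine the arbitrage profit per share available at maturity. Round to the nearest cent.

CHF 10.31 per share

PV(dividends) I = 12.81·e^(−0.0383·6/12) + 15.48·e^(−0.0383·8/12) = 27.6568
Fair forward F* = (S − I)·e^(rT) = (609.73 − 27.6568)·e^0.031917 = 582.0732 × 1.032432 = 600.9510
Market CHF 590.64 < fair 600.9510: forward underpriced → reverse cash-and-carry (short the stock, invest proceeds at r, pay the dividends, go long the forward).
Profit at T = |F_mkt − F*| = |590.64 − 600.9510| = CHF 10.31 per share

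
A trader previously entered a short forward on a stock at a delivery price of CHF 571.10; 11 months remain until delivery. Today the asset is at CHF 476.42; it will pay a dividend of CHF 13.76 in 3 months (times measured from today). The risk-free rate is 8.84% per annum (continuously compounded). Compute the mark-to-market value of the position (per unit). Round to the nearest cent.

PV(remaining dividends) I = 13.76·e^(−0.0884·3/12) = 13.4592
Current forward F = (S − I)·e^(rT) = (476.42 − 13.4592)·e^(0.0884·11/12) = 462.9608 × 1.084407 = 502.0379
Value (long) = (F − K)·e^(−rT) = (502.0379 − 571.10) × 0.922163 = -63.6865
Short position value = −(long value) = CHF 63.69

CHF 63.69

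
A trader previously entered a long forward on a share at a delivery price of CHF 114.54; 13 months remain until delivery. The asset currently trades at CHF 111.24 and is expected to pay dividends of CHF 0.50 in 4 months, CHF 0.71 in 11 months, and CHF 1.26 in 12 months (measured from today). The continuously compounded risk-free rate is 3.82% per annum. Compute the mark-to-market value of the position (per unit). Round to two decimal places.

PV(remaining dividends) I = 0.50·e^(−0.0382·4/12) + 0.71·e^(−0.0382·11/12) + 1.26·e^(−0.0382·12/12) = 2.3920
Current forward F = (S − I)·e^(rT) = (111.24 − 2.3920)·e^(0.0382·13/12) = 108.8480 × 1.042252 = 113.4470
Value (long) = (F − K)·e^(−rT) = (113.4470 − 114.54) × 0.959461 = -1.0487
Value = -CHF 1.05

-CHF 1.05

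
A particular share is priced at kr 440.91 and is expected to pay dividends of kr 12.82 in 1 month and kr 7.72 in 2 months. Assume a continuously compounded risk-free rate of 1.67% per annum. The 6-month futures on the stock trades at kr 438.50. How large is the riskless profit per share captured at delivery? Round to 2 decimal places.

kr 14.57 per share

PV(dividends) I = 12.82·e^(−0.0167·1/12) + 7.72·e^(−0.0167·2/12) = 20.5007
Fair futures F* = (S − I)·e^(rT) = (440.91 − 20.5007)·e^0.008350 = 420.4093 × 1.008385 = 423.9344
Market kr 438.50 > fair 423.9344: forward overpriced → cash-and-carry (borrow at r, buy the stock and collect the dividends, short the forward).
Profit at T = |F_mkt − F*| = |438.50 − 423.9344| = kr 14.57 per share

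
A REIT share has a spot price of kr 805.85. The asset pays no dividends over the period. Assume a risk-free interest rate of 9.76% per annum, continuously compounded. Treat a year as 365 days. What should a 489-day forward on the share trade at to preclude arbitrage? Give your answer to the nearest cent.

kr 918.42

F = S·e^(rT) = 805.85 · e^(0.0976 × 489/365)
= 805.85 · e^0.130757 = 805.85 × 1.139691
F = kr 918.42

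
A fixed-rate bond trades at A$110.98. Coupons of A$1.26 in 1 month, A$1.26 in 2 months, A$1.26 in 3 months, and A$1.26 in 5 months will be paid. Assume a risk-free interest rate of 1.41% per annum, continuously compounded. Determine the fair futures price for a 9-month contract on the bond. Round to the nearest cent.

A$107.08

PV(coupons) I = 1.26·e^(−0.0141·1/12) + 1.26·e^(−0.0141·2/12) + 1.26·e^(−0.0141·3/12) + 1.26·e^(−0.0141·5/12)
I = 1.2585 + 1.2570 + 1.2556 + 1.2526 = 5.0237
F = (S − I)·e^(rT) = (110.98 − 5.0237) · e^(0.0141·9/12)
= 105.9563 · e^0.010575 = 105.9563 × 1.010631 = A$107.08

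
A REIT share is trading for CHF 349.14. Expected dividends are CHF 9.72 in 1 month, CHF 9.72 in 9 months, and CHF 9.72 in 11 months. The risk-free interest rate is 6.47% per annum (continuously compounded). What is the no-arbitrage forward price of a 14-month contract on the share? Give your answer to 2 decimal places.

PV(dividends) I = 9.72·e^(−0.0647·1/12) + 9.72·e^(−0.0647·9/12) + 9.72·e^(−0.0647·11/12)
I = 9.6677 + 9.2596 + 9.1603 = 28.0876
F = (S − I)·e^(rT) = (349.14 − 28.0876) · e^(0.0647·14/12)
= 321.0524 · e^0.075483 = 321.0524 × 1.078405 = CHF 346.22

CHF 346.22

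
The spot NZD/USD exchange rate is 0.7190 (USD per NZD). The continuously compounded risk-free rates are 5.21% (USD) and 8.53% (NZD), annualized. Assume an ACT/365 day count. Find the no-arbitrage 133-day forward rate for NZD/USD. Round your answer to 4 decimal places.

0.7104

F = S·e^((r_USD − r_NZD)T) = 0.7190 · e^((0.0521 − 0.0853) × 133/365)
= 0.7190 · e^-0.012098 = 0.7190 × 0.987975
F = 0.7104 USD per NZD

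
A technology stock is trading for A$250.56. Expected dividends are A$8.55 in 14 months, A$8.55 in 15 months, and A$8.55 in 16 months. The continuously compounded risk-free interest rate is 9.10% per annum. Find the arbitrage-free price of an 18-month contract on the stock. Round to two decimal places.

PV(dividends) I = 8.55·e^(−0.0910·14/12) + 8.55·e^(−0.0910·15/12) + 8.55·e^(−0.0910·16/12)
I = 7.6888 + 7.6307 + 7.5731 = 22.8926
F = (S − I)·e^(rT) = (250.56 − 22.8926) · e^(0.0910·18/12)
= 227.6674 · e^0.136500 = 227.6674 × 1.146255 = A$260.96

A$260.96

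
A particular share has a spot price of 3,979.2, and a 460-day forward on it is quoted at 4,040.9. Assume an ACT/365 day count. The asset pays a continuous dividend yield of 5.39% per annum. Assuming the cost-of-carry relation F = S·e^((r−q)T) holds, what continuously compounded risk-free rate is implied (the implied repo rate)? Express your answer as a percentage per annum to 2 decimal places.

From F = S·e^((r−q)T): (r − q) = ln(F/S)/T
ln(4040.9/3979.2) = ln(1.015506) = 0.015387
(r − q) = 0.015387 / (460/365) = 0.012209
r = ln(F/S)/T + q = 0.012209 + 0.0539 = 0.066109
r = 6.61%

6.61%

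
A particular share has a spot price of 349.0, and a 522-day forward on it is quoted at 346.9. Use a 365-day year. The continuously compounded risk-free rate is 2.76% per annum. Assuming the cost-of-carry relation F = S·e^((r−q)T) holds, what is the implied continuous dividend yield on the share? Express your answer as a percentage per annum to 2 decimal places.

3.18%

From F = S·e^((r−q)T): (r − q) = ln(F/S)/T
ln(346.9/349.0) = ln(0.993983) = -0.006035
(r − q) = -0.006035 / (522/365) = -0.004220
q = r − ln(F/S)/T = 0.0276 + 0.004220 = 0.031820
q = 3.18%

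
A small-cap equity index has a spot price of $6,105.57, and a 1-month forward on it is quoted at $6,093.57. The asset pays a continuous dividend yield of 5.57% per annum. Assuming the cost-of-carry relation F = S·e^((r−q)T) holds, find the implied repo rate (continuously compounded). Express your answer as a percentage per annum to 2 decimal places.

From F = S·e^((r−q)T): (r − q) = ln(F/S)/T
ln(6093.57/6105.57) = ln(0.998035) = -0.001967
(r − q) = -0.001967 / (1/12) = -0.023604
r = ln(F/S)/T + q = -0.023604 + 0.0557 = 0.032096
r = 3.21%

3.21%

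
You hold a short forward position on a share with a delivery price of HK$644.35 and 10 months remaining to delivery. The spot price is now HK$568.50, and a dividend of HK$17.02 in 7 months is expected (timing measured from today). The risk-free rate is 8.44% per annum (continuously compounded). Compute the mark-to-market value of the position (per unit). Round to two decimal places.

HK$48.29

PV(remaining dividends) I = 17.02·e^(−0.0844·7/12) = 16.2023
Current forward F = (S − I)·e^(rT) = (568.50 − 16.2023)·e^(0.0844·10/12) = 552.2977 × 1.072866 = 592.5414
Value (long) = (F − K)·e^(−rT) = (592.5414 − 644.35) × 0.932083 = -48.2899
Short position value = −(long value) = HK$48.29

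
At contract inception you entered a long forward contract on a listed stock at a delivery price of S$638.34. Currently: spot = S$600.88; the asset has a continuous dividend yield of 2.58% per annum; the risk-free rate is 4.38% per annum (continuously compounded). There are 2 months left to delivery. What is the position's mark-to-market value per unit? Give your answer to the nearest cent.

Current fair forward for the remaining 2 months: F = S·e^((r − q)·T), (r − q) = 0.0438 − 0.0258 = 0.0180
F = 600.88 · e^(0.0180 × 2/12) = 600.88 × 1.003005 = 602.6856
Value of long forward = (F − K)·e^(−rT) = (602.6856 − 638.34) · e^(−0.0438·2/12)
= -35.6544 × 0.992727 = -35.40

-S$35.40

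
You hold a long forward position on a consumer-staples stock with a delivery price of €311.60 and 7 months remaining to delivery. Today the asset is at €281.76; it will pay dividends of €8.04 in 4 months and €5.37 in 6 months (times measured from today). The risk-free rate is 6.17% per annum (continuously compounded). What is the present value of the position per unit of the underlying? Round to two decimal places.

-€31.91

PV(remaining dividends) I = 8.04·e^(−0.0617·4/12) + 5.37·e^(−0.0617·6/12) = 13.0832
Current forward F = (S − I)·e^(rT) = (281.76 − 13.0832)·e^(0.0617·7/12) = 268.6768 × 1.036647 = 278.5230
Value (long) = (F − K)·e^(−rT) = (278.5230 − 311.60) × 0.964648 = -31.9077
Value = -€31.91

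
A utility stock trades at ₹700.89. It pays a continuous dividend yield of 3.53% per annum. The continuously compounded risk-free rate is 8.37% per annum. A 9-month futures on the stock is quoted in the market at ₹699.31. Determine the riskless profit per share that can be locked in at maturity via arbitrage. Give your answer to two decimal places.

₹27.49 per share

Fair futures: F* = S·e^(carry·T), with carry = (r − q) = 0.0837 − 0.0353 = 0.0484
F* = 700.89 · e^(0.0484 × 9/12) = 700.89 · e^0.036300 = 700.89 × 1.036967 = ₹726.7998
Market ₹699.31 < fair ₹726.7998: forward underpriced → reverse cash-and-carry (short spot, go long the forward).
At maturity, profit = |F_mkt − F*| = |699.31 − 726.7998| = ₹27.49 per share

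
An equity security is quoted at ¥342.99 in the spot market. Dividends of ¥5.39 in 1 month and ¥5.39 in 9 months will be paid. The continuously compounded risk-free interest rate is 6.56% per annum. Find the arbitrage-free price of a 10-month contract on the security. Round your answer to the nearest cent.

¥351.18

PV(dividends) I = 5.39·e^(−0.0656·1/12) + 5.39·e^(−0.0656·9/12)
I = 5.3606 + 5.1312 = 10.4918
F = (S − I)·e^(rT) = (342.99 − 10.4918) · e^(0.0656·10/12)
= 332.4982 · e^0.054667 = 332.4982 × 1.056189 = ¥351.18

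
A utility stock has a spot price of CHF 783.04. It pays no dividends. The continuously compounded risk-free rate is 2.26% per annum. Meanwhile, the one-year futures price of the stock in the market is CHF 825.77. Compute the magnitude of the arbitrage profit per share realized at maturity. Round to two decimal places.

CHF 24.83 per share

Fair futures: F* = S·e^(carry·T), with carry = r = 0.0226
F* = 783.04 · e^(0.0226 × 12/12) = 783.04 · e^0.022600 = 783.04 × 1.022857 = CHF 800.9379
Market CHF 825.77 > fair CHF 800.9379: forward overpriced → cash-and-carry (buy spot, short the forward).
At maturity, profit = |F_mkt − F*| = |825.77 − 800.9379| = CHF 24.83 per share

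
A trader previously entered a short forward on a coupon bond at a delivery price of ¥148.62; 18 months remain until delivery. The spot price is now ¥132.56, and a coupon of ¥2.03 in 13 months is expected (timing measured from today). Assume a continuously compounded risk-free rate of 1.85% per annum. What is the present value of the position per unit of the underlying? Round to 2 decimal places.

PV(remaining coupons) I = 2.03·e^(−0.0185·13/12) = 1.9897
Current forward F = (S − I)·e^(rT) = (132.56 − 1.9897)·e^(0.0185·18/12) = 130.5703 × 1.028139 = 134.2444
Value (long) = (F − K)·e^(−rT) = (134.2444 − 148.62) × 0.972631 = -13.9822
Short position value = −(long value) = ¥13.98

¥13.98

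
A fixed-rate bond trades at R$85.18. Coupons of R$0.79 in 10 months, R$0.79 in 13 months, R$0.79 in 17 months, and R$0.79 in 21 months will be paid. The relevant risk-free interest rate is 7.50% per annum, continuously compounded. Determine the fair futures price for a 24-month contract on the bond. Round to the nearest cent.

R$95.63

PV(coupons) I = 0.79·e^(−0.0750·10/12) + 0.79·e^(−0.0750·13/12) + 0.79·e^(−0.0750·17/12) + 0.79·e^(−0.0750·21/12)
I = 0.7421 + 0.7284 + 0.7104 + 0.6928 = 2.8737
F = (S − I)·e^(rT) = (85.18 − 2.8737) · e^(0.0750·24/12)
= 82.3063 · e^0.150000 = 82.3063 × 1.161834 = R$95.63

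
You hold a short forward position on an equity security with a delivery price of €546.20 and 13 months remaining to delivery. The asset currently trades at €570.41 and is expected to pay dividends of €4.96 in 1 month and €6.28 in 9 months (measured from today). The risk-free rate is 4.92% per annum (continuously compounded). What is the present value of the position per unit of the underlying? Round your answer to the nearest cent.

PV(remaining dividends) I = 4.96·e^(−0.0492·1/12) + 6.28·e^(−0.0492·9/12) = 10.9922
Current forward F = (S − I)·e^(rT) = (570.41 − 10.9922)·e^(0.0492·13/12) = 559.4178 × 1.054746 = 590.0437
Value (long) = (F − K)·e^(−rT) = (590.0437 − 546.20) × 0.948096 = 41.5680
Short position value = −(long value) = -€41.57

-€41.57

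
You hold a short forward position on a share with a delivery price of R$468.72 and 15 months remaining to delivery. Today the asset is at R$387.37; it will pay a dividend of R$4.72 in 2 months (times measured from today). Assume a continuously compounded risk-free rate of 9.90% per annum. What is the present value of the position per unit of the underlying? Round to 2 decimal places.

PV(remaining dividends) I = 4.72·e^(−0.0990·2/12) = 4.6428
Current forward F = (S − I)·e^(rT) = (387.37 − 4.6428)·e^(0.0990·15/12) = 382.7272 × 1.131733 = 433.1450
Value (long) = (F − K)·e^(−rT) = (433.1450 − 468.72) × 0.883601 = -31.4341
Short position value = −(long value) = R$31.43

R$31.43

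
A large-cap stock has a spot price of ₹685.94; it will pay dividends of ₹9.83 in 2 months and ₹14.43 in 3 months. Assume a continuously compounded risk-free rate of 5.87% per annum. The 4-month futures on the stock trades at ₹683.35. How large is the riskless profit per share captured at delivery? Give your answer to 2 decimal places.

PV(dividends) I = 9.83·e^(−0.0587·2/12) + 14.43·e^(−0.0587·3/12) = 23.9541
Fair futures F* = (S − I)·e^(rT) = (685.94 − 23.9541)·e^0.019567 = 661.9859 × 1.019760 = 675.0667
Market ₹683.35 > fair 675.0667: forward overpriced → cash-and-carry (borrow at r, buy the stock and collect the dividends, short the forward).
Profit at T = |F_mkt − F*| = |683.35 − 675.0667| = ₹8.28 per share

₹8.28 per share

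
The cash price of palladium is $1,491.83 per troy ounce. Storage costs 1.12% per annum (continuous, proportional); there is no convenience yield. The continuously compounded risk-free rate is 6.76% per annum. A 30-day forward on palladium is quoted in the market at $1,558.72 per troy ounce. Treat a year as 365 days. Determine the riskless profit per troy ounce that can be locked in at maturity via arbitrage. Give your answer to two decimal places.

Fair forward: F* = S·e^(carry·T), with carry = (r + u) = 0.0676 + 0.0112 = 0.0788
F* = 1491.83 · e^(0.0788 × 30/365) = 1491.83 · e^0.00647671 = 1491.83 × 1.00649773 = $1501.5235
Market $1558.72 > fair $1501.5235: forward overpriced → cash-and-carry (buy spot, short the forward).
At maturity, profit = |F_mkt − F*| = |1558.72 − 1501.5235| = $57.20 per troy ounce

$57.20 per troy ounce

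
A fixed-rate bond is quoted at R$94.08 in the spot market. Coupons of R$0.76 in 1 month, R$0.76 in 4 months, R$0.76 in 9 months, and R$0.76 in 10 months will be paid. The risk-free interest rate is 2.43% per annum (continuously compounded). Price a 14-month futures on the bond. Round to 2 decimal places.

R$93.70

PV(coupons) I = 0.76·e^(−0.0243·1/12) + 0.76·e^(−0.0243·4/12) + 0.76·e^(−0.0243·9/12) + 0.76·e^(−0.0243·10/12)
I = 0.7585 + 0.7539 + 0.7463 + 0.7448 = 3.0035
F = (S − I)·e^(rT) = (94.08 − 3.0035) · e^(0.0243·14/12)
= 91.0765 · e^0.028350 = 91.0765 × 1.028756 = R$93.70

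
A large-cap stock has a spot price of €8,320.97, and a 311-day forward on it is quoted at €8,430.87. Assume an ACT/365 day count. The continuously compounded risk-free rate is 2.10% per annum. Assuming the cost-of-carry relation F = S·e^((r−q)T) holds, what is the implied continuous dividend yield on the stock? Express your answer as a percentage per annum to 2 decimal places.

0.56%

From F = S·e^((r−q)T): (r − q) = ln(F/S)/T
ln(8430.87/8320.97) = ln(1.013208) = 0.013122
(r − q) = 0.013122 / (311/365) = 0.015400
q = r − ln(F/S)/T = 0.0210 − 0.015400 = 0.005600
q = 0.56%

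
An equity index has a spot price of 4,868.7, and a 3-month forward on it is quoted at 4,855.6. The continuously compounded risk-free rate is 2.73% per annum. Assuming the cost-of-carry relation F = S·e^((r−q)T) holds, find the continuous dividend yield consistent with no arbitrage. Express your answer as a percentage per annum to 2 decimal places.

From F = S·e^((r−q)T): (r − q) = ln(F/S)/T
ln(4855.6/4868.7) = ln(0.997309) = -0.002695
(r − q) = -0.002695 / (3/12) = -0.010780
q = r − ln(F/S)/T = 0.0273 + 0.010780 = 0.038080
q = 3.81%

3.81%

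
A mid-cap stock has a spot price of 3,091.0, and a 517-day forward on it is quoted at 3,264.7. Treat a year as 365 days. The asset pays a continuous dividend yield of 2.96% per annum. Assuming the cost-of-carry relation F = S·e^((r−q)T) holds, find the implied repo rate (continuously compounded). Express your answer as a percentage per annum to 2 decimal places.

From F = S·e^((r−q)T): (r − q) = ln(F/S)/T
ln(3264.7/3091.0) = ln(1.056195) = 0.054673
(r − q) = 0.054673 / (517/365) = 0.038599
r = ln(F/S)/T + q = 0.038599 + 0.0296 = 0.068199
r = 6.82%

6.82%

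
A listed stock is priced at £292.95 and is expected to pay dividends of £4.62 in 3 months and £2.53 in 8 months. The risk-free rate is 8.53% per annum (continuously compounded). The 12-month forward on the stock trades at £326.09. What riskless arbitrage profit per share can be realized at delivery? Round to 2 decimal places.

PV(dividends) I = 4.62·e^(−0.0853·3/12) + 2.53·e^(−0.0853·8/12) = 6.9127
Fair forward F* = (S − I)·e^(rT) = (292.95 − 6.9127)·e^0.085300 = 286.0373 × 1.089044 = 311.5072
Market £326.09 > fair 311.5072: forward overpriced → cash-and-carry (borrow at r, buy the stock and collect the dividends, short the forward).
Profit at T = |F_mkt − F*| = |326.09 − 311.5072| = £14.58 per share

£14.58 per share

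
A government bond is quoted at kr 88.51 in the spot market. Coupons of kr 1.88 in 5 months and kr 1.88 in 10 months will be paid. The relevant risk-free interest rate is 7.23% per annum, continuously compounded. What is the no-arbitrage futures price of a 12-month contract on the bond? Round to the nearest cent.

kr 91.28

PV(coupons) I = 1.88·e^(−0.0723·5/12) + 1.88·e^(−0.0723·10/12)
I = 1.8242 + 1.7701 = 3.5943
F = (S − I)·e^(rT) = (88.51 − 3.5943) · e^(0.0723·12/12)
= 84.9157 · e^0.072300 = 84.9157 × 1.074978 = kr 91.28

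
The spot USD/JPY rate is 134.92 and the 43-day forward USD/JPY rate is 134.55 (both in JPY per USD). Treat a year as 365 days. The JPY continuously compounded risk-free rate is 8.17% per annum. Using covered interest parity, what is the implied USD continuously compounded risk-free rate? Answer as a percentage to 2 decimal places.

F = S·e^((r_JPY − r_USD)T) ⇒ r_USD = r_JPY − ln(F/S)/T
ln(134.55/134.92) = -0.002746; /(43/365) = -0.023309
r_USD = 0.0817 + 0.023309 = 0.105009
r_USD = 10.50%

10.50%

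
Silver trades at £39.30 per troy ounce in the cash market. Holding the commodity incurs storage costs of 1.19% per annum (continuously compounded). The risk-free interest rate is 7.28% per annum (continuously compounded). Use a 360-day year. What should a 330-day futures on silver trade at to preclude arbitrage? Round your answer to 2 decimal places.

£42.47 per troy ounce

Net carry = r + u − y = 0.0728 + 0.0119 − 0.0000 = 0.0847
F = S·e^((r+u−y)T) = 39.30 · e^(0.0847 × 330/360) = 39.30 · e^0.077642
= 39.30 × 1.080736 = £42.47 per troy ounce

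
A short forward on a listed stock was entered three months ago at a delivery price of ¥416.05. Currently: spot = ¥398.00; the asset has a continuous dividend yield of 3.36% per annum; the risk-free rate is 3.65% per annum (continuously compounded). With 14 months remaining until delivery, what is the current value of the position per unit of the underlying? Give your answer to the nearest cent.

Current fair forward for the remaining 14 months: F = S·e^((r − q)·T), (r − q) = 0.0365 − 0.0336 = 0.0029
F = 398.00 · e^(0.0029 × 14/12) = 398.00 × 1.003389 = 399.3488
Value of long forward = (F − K)·e^(−rT) = (399.3488 − 416.05) · e^(−0.0365·14/12)
= -16.7012 × 0.958311 = -16.00
Short position value = −(long value) = ¥16.00

¥16.00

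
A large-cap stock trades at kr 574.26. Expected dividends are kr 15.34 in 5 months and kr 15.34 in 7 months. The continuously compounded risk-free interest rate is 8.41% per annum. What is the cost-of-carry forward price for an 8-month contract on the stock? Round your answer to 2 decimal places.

kr 576.26

PV(dividends) I = 15.34·e^(−0.0841·5/12) + 15.34·e^(−0.0841·7/12)
I = 14.8118 + 14.6056 = 29.4174
F = (S − I)·e^(rT) = (574.26 − 29.4174) · e^(0.0841·8/12)
= 544.8426 · e^0.056067 = 544.8426 × 1.057669 = kr 576.26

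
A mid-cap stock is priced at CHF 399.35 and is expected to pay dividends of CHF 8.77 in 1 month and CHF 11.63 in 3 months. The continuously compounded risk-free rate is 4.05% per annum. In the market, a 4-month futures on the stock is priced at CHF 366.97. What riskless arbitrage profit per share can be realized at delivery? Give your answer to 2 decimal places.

CHF 17.28 per share

PV(dividends) I = 8.77·e^(−0.0405·1/12) + 11.63·e^(−0.0405·3/12) = 20.2533
Fair futures F* = (S − I)·e^(rT) = (399.35 − 20.2533)·e^0.013500 = 379.0967 × 1.013592 = 384.2494
Market CHF 366.97 < fair 384.2494: forward underpriced → reverse cash-and-carry (short the stock, invest proceeds at r, pay the dividends, go long the forward).
Profit at T = |F_mkt − F*| = |366.97 − 384.2494| = CHF 17.28 per share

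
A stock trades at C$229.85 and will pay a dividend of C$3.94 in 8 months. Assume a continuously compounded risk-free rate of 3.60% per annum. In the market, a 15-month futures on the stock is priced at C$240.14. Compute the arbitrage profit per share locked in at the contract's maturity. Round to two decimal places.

PV(dividends) I = 3.94·e^(−0.0360·8/12) = 3.8466
Fair futures F* = (S − I)·e^(rT) = (229.85 − 3.8466)·e^0.045000 = 226.0034 × 1.046028 = 236.4059
Market C$240.14 > fair 236.4059: forward overpriced → cash-and-carry (borrow at r, buy the stock and collect the dividends, short the forward).
Profit at T = |F_mkt − F*| = |240.14 − 236.4059| = C$3.73 per share

C$3.73 per share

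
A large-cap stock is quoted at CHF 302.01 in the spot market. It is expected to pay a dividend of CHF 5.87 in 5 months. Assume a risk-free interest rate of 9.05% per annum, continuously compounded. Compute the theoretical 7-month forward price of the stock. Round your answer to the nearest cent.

CHF 312.42

PV(dividends) I = 5.87·e^(−0.0905·5/12)
I = 5.6528
F = (S − I)·e^(rT) = (302.01 − 5.6528) · e^(0.0905·7/12)
= 296.3572 · e^0.052792 = 296.3572 × 1.054210 = CHF 312.42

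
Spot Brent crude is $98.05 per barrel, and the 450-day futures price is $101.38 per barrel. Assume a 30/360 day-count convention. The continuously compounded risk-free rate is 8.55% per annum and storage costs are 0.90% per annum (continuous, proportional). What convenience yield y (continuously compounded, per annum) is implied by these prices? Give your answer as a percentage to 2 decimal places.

6.78%

F = S·e^((r+u−y)T) ⇒ (r+u−y) = ln(F/S)/T
ln(101.38/98.05) = 0.033398; /T ⇒ 0.026718
y = r + u − ln(F/S)/T = 0.0855 + 0.0090 − 0.026718 = 0.067782
y = 6.78%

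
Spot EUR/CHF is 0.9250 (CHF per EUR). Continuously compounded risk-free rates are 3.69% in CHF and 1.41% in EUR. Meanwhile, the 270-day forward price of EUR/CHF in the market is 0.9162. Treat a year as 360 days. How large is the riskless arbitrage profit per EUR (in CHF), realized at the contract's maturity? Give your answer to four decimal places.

Fair forward: F* = S·e^(carry·T), with carry = (r_CHF − r_EUR) = 0.0369 − 0.0141 = 0.0228
F* = 0.9250 · e^(0.0228 × 270/360) = 0.9250 · e^0.017100 = 0.9250 × 1.017247 = 0.9410
Market 0.9162 < fair 0.9410: forward underpriced → reverse cash-and-carry (short spot, go long the forward).
At maturity, profit = |F_mkt − F*| = |0.9162 − 0.9410| = 0.0248 per EUR (in CHF)

0.0248 per EUR (in CHF)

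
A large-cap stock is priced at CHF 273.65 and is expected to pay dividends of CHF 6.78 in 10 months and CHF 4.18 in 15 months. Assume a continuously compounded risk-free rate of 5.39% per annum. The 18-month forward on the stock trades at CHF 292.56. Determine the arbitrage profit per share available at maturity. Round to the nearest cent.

PV(dividends) I = 6.78·e^(−0.0539·10/12) + 4.18·e^(−0.0539·15/12) = 10.3899
Fair forward F* = (S − I)·e^(rT) = (273.65 − 10.3899)·e^0.080850 = 263.2601 × 1.084208 = 285.4287
Market CHF 292.56 > fair 285.4287: forward overpriced → cash-and-carry (borrow at r, buy the stock and collect the dividends, short the forward).
Profit at T = |F_mkt − F*| = |292.56 − 285.4287| = CHF 7.13 per share

CHF 7.13 per share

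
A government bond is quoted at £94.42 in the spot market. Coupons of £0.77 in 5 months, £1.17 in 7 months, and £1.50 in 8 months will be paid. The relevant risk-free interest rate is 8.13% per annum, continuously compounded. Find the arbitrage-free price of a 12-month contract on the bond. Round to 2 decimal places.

PV(coupons) I = 0.77·e^(−0.0813·5/12) + 1.17·e^(−0.0813·7/12) + 1.50·e^(−0.0813·8/12)
I = 0.7444 + 1.1158 + 1.4209 = 3.2811
F = (S − I)·e^(rT) = (94.42 − 3.2811) · e^(0.0813·12/12)
= 91.1389 · e^0.081300 = 91.1389 × 1.084696 = £98.86

£98.86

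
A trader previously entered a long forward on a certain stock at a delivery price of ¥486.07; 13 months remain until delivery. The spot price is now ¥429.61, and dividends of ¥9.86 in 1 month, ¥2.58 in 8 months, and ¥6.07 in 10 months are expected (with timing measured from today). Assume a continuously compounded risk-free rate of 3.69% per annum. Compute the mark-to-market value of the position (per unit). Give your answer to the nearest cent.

-¥55.65

PV(remaining dividends) I = 9.86·e^(−0.0369·1/12) + 2.58·e^(−0.0369·8/12) + 6.07·e^(−0.0369·10/12) = 18.2332
Current forward F = (S − I)·e^(rT) = (429.61 − 18.2332)·e^(0.0369·13/12) = 411.3768 × 1.040785 = 428.1548
Value (long) = (F − K)·e^(−rT) = (428.1548 − 486.07) × 0.960813 = -55.6457
Value = -¥55.65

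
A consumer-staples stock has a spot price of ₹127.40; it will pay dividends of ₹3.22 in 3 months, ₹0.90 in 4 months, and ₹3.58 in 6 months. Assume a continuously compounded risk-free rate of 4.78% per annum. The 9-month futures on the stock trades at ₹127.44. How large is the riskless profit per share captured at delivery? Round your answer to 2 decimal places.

PV(dividends) I = 3.22·e^(−0.0478·3/12) + 0.90·e^(−0.0478·4/12) + 3.58·e^(−0.0478·6/12) = 7.5630
Fair futures F* = (S − I)·e^(rT) = (127.40 − 7.5630)·e^0.035850 = 119.8370 × 1.036500 = 124.2111
Market ₹127.44 > fair 124.2111: forward overpriced → cash-and-carry (borrow at r, buy the stock and collect the dividends, short the forward).
Profit at T = |F_mkt − F*| = |127.44 − 124.2111| = ₹3.23 per share

₹3.23 per share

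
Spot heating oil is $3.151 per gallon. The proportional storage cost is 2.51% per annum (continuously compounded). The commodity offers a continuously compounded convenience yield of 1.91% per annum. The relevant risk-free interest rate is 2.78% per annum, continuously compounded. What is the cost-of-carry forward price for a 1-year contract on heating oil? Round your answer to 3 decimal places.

Net carry = r + u − y = 0.0278 + 0.0251 − 0.0191 = 0.0338
F = S·e^((r+u−y)T) = 3.151 · e^(0.0338 × 12/12) = 3.151 · e^0.033800
= 3.151 × 1.034378 = $3.259 per gallon

$3.259 per gallon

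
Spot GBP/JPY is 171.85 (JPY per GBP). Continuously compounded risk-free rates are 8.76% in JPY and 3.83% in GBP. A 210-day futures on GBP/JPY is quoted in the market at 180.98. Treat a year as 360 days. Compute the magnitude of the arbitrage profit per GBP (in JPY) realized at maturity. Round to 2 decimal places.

4.12 per GBP (in JPY)

Fair futures: F* = S·e^(carry·T), with carry = (r_JPY − r_GBP) = 0.0876 − 0.0383 = 0.0493
F* = 171.85 · e^(0.0493 × 210/360) = 171.85 · e^0.028758 = 171.85 × 1.029176 = 176.8639
Market 180.98 > fair 176.8639: forward overpriced → cash-and-carry (buy spot, short the forward).
At maturity, profit = |F_mkt − F*| = |180.98 − 176.8639| = 4.12 per GBP (in JPY)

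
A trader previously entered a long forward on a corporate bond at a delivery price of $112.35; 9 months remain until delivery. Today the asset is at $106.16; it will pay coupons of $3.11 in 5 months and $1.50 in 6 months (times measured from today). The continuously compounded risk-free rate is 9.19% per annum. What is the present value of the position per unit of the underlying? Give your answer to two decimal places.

PV(remaining coupons) I = 3.11·e^(−0.0919·5/12) + 1.50·e^(−0.0919·6/12) = 4.4258
Current forward F = (S − I)·e^(rT) = (106.16 − 4.4258)·e^(0.0919·9/12) = 101.7342 × 1.071356 = 108.9935
Value (long) = (F − K)·e^(−rT) = (108.9935 − 112.35) × 0.933397 = -3.1329
Value = -$3.13

-$3.13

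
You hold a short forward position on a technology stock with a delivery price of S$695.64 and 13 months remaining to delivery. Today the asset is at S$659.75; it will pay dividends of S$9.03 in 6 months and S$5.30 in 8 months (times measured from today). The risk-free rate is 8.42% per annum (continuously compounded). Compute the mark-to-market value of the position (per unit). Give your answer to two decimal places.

PV(remaining dividends) I = 9.03·e^(−0.0842·6/12) + 5.30·e^(−0.0842·8/12) = 13.6684
Current forward F = (S − I)·e^(rT) = (659.75 − 13.6684)·e^(0.0842·13/12) = 646.0816 × 1.095506 = 707.7863
Value (long) = (F − K)·e^(−rT) = (707.7863 − 695.64) × 0.912820 = 11.0874
Short position value = −(long value) = -S$11.09

-S$11.09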